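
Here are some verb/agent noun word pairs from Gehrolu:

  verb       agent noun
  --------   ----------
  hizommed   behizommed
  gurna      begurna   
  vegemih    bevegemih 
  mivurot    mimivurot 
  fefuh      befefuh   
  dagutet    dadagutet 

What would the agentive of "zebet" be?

dagutet and hizommed both have last vowel 'e' yet inflect differently (dadagutet, behizommed), so the last vowel is not what conditions the rule; the final letter is.
"zebet" ends in -t. The stems ending in -t (mivurot → mimivurot, dagutet → dadagutet) repeat the first consonant+vowel as a prefix.
The other pattern: stems ending in -a, -d or -h add the prefix be-.
So zebet → zezebet.

zezebet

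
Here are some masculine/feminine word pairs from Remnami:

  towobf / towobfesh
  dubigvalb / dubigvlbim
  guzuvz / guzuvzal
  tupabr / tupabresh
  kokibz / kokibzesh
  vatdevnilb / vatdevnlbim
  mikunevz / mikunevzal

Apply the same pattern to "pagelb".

paglbim

kokibz and guzuvz both end in -z yet inflect differently (kokibzesh, guzuvzal), so the final letter is not what conditions the rule; the second-to-last letter is.
"pagelb" has second-to-last letter 'l'. The stems whose second-to-last letter is 'l' (vatdevnilb → vatdevnlbim, dubigvalb → dubigvlbim) delete the last vowel and add -im.
The other patterns: stems whose second-to-last letter is 'b' add -esh; stems whose second-to-last letter is 'v' add -al.
So pagelb → paglbim.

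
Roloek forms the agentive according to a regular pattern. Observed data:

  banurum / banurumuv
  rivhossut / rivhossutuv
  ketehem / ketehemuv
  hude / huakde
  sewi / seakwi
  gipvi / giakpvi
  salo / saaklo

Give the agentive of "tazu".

"tazu" ends in a vowel. The stems ending in a vowel (hude → huakde, sewi → seakwi, gipvi → giakpvi) insert -ak- after the first vowel.
The other pattern: stems ending in a consonant add -uv.
So tazu → taakzu.

taakzu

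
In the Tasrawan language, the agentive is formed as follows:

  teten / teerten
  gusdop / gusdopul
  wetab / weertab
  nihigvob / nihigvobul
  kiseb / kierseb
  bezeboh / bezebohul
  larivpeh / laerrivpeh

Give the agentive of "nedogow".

nedogowul

"nedogow" has last vowel 'o'. The stems whose last vowel is 'o' (gusdop → gusdopul, bezeboh → bezebohul, nihigvob → nihigvobul) add -ul.
The other pattern: stems whose last vowel is 'a' or 'e' insert -er- after the first vowel.
So nedogow → nedogowul.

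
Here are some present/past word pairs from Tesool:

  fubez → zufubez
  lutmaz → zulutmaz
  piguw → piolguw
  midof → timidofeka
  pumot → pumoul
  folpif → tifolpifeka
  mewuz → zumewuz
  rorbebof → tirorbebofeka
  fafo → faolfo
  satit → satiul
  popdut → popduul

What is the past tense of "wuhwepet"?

wuhwepeul

"wuhwepet" ends in -t. The stems ending in -t (pumot → pumoul, satit → satiul, popdut → popduul) drop the final letter and add -ul.
So wuhwepet → wuhwepeul.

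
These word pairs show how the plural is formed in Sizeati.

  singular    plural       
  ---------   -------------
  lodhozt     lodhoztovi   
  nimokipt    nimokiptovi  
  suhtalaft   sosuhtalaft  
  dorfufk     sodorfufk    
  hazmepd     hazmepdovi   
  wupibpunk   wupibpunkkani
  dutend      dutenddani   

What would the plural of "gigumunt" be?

wupibpunk and dorfufk both end in -k yet inflect differently (wupibpunkkani, sodorfufk), so the final letter is not what conditions the rule; the second-to-last letter is.
"gigumunt" has second-to-last letter 'n'. The stems whose second-to-last letter is 'n' (wupibpunk → wupibpunkkani, dutend → dutenddani) double the final consonant and add -ani.
The other patterns: stems whose second-to-last letter is 'f' add the prefix so-; stems whose second-to-last letter is 'p' or 'z' add -ovi.
So gigumunt → gigumunttani.

gigumunttani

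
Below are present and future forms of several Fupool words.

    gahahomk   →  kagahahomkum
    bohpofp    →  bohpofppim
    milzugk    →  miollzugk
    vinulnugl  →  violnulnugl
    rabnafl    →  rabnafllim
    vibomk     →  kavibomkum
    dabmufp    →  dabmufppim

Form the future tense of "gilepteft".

gileptefttim

rabnafl and vinulnugl both end in -l yet inflect differently (rabnafllim, violnulnugl), so the final letter is not what conditions the rule; the second-to-last letter is.
"gilepteft" has second-to-last letter 'f'. The stems whose second-to-last letter is 'f' (bohpofp → bohpofppim, rabnafl → rabnafllim, dabmufp → dabmufppim) double the final consonant and add -im.
The other patterns: stems whose second-to-last letter is 'm' add ka- … -um around the stem; stems whose second-to-last letter is 'g' insert -ol- after the first vowel.
So gilepteft → gileptefttim.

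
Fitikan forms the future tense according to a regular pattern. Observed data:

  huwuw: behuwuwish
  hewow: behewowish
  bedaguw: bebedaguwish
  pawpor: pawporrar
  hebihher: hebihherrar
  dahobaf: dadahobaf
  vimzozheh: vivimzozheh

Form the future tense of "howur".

howurrar

hewow and pawpor both have last vowel 'o' yet inflect differently (behewowish, pawporrar), so the last vowel is not what conditions the rule; the final letter is.
"howur" ends in -r. The stems ending in -r (pawpor → pawporrar, hebihher → hebihherrar) double the final consonant and add -ar.
So howur → howurrar.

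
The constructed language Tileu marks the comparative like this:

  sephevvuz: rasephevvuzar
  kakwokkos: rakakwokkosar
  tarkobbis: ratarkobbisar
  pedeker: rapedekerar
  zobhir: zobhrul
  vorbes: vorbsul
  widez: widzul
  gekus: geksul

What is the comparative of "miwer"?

miwrul

"miwer" has 2 vowels. The stems with 2 vowels (zobhir → zobhrul, vorbes → vorbsul, widez → widzul) delete the last vowel and add -ul.
So miwer → miwrul.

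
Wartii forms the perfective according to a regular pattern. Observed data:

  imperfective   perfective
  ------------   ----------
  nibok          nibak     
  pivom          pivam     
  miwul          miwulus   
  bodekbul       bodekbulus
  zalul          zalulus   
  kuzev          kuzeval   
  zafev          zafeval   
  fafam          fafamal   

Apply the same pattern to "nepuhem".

pivom and fafam both end in -m yet inflect differently (pivam, fafamal), so the final letter is not what conditions the rule; the last vowel is.
"nepuhem" has last vowel 'e'. The stems whose last vowel is 'e' (kuzev → kuzeval, zafev → zafeval) add -al.
The other patterns: stems whose last vowel is 'o' change the last vowel to 'a'; stems whose last vowel is 'u' add -us.
So nepuhem → nepuhemal.

nepuhemal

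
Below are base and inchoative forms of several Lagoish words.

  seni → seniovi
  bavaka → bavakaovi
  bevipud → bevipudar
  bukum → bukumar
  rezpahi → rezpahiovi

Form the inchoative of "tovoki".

bukum and bavaka both begin with b- yet inflect differently (bukumar, bavakaovi), so the first letter is not what conditions the rule; whether the stem ends in a vowel or a consonant is.
"tovoki" ends in a vowel. The stems ending in a vowel (bavaka → bavakaovi, seni → seniovi, rezpahi → rezpahiovi) add -ovi.
The other pattern: stems ending in a consonant add -ar.
So tovoki → tovokiovi.

tovokiovi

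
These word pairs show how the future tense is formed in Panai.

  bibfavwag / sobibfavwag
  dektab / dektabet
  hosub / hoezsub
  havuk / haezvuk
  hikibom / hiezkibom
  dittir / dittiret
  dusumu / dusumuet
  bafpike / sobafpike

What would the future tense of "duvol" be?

duvolet

dektab and hosub both end in -b yet inflect differently (dektabet, hoezsub), so the final letter is not what conditions the rule; the first letter is.
"duvol" begins with d-. The stems beginning with d- (dusumu → dusumuet, dektab → dektabet, dittir → dittiret) add -et.
So duvol → duvolet.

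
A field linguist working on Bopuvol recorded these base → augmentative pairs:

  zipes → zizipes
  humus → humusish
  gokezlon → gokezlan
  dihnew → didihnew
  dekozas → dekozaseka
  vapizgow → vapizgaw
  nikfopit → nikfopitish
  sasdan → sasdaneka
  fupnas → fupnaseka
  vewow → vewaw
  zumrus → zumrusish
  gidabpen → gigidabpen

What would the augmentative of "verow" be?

"verow" has last vowel 'o'. The stems whose last vowel is 'o' (vewow → vewaw, vapizgow → vapizgaw, gokezlon → gokezlan) change the last vowel to 'a'.
So verow → veraw.

veraw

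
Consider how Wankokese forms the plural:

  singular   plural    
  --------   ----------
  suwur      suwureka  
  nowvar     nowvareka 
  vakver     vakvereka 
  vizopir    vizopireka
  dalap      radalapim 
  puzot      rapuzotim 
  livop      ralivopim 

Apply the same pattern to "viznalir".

viznalireka

nowvar and dalap both have last vowel 'a' yet inflect differently (nowvareka, radalapim), so the last vowel is not what conditions the rule; the final letter is.
"viznalir" ends in -r. The stems ending in -r (suwur → suwureka, nowvar → nowvareka, vakver → vakvereka) add -eka.
The other pattern: stems ending in -p or -t add ra- … -im around the stem.
So viznalir → viznalireka.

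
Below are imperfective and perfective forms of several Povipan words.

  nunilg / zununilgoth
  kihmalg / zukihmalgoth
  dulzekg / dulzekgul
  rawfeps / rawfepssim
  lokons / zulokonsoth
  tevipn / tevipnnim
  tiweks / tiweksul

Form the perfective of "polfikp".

rawfeps and tiweks both end in -s yet inflect differently (rawfepssim, tiweksul), so the final letter is not what conditions the rule; the second-to-last letter is.
"polfikp" has second-to-last letter 'k'. The stems whose second-to-last letter is 'k' (dulzekg → dulzekgul, tiweks → tiweksul) add -ul.
The other patterns: stems whose second-to-last letter is 'p' double the final consonant and add -im; stems whose second-to-last letter is 'l' or 'n' add zu- … -oth around the stem.
So polfikp → polfikpul.

polfikpul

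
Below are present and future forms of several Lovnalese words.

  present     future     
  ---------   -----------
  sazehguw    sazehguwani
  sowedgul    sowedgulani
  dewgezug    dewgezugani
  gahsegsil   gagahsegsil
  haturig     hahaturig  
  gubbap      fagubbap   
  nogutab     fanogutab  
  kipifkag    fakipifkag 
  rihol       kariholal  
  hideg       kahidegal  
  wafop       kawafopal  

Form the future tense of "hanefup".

"hanefup" has last vowel 'u'. The stems whose last vowel is 'u' (sazehguw → sazehguwani, sowedgul → sowedgulani, dewgezug → dewgezugani) add -ani.
So hanefup → hanefupani.

hanefupani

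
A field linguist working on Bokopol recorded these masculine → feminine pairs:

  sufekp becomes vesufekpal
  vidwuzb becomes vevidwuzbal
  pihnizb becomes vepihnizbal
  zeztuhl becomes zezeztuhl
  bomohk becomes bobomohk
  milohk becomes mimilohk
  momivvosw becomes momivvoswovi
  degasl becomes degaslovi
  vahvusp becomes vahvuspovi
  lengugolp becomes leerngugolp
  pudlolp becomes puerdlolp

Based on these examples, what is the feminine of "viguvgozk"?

veviguvgozkal

zeztuhl and degasl both end in -l yet inflect differently (zezeztuhl, degaslovi), so the final letter is not what conditions the rule; the second-to-last letter is.
"viguvgozk" has second-to-last letter 'z'. The stems whose second-to-last letter is 'z' (vidwuzb → vevidwuzbal, pihnizb → vepihnizbal) add ve- … -al around the stem.
So viguvgozk → veviguvgozkal.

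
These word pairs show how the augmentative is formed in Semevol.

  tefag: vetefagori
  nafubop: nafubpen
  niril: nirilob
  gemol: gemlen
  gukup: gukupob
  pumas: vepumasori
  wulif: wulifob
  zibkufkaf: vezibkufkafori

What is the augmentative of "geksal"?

vegeksalori

"geksal" has last vowel 'a'. The stems whose last vowel is 'a' (tefag → vetefagori, pumas → vepumasori, zibkufkaf → vezibkufkafori) add ve- … -ori around the stem.
So geksal → vegeksalori.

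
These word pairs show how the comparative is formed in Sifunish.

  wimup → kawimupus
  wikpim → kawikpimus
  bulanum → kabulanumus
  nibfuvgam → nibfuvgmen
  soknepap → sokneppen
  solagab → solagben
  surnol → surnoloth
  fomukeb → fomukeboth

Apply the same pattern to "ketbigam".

ketbigmen

wikpim and nibfuvgam both end in -m yet inflect differently (kawikpimus, nibfuvgmen), so the final letter is not what conditions the rule; the last vowel is.
"ketbigam" has last vowel 'a'. The stems whose last vowel is 'a' (nibfuvgam → nibfuvgmen, soknepap → sokneppen, solagab → solagben) delete the last vowel and add -en.
So ketbigam → ketbigmen.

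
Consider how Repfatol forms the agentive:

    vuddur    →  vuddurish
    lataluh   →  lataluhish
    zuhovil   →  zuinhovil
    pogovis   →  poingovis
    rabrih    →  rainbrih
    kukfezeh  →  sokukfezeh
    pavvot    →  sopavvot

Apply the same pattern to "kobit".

koinbit

lataluh and rabrih both end in -h yet inflect differently (lataluhish, rainbrih), so the final letter is not what conditions the rule; the last vowel is.
"kobit" has last vowel 'i'. The stems whose last vowel is 'i' (zuhovil → zuinhovil, pogovis → poingovis, rabrih → rainbrih) insert -in- after the first vowel.
So kobit → koinbit.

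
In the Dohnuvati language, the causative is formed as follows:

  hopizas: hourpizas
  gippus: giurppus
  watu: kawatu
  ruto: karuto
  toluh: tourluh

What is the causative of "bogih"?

"bogih" ends in a consonant. The stems ending in a consonant (hopizas → hourpizas, gippus → giurppus, toluh → tourluh) insert -ur- after the first vowel.
The other pattern: stems ending in a vowel add the prefix ka-.
So bogih → bourgih.

bourgih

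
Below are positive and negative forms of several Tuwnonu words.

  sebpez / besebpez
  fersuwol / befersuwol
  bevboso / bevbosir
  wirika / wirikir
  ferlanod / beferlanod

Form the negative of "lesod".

bevboso and ferlanod both have last vowel 'o' yet inflect differently (bevbosir, beferlanod), so the last vowel is not what conditions the rule; whether the stem ends in a vowel or a consonant is.
"lesod" ends in a consonant. The stems ending in a consonant (ferlanod → beferlanod, sebpez → besebpez, fersuwol → befersuwol) add the prefix be-.
So lesod → belesod.

belesod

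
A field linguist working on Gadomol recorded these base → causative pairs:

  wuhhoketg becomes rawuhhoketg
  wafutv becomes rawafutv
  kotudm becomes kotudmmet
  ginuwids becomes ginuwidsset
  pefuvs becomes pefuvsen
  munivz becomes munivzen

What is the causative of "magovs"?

ginuwids and pefuvs both end in -s yet inflect differently (ginuwidsset, pefuvsen), so the final letter is not what conditions the rule; the second-to-last letter is.
"magovs" has second-to-last letter 'v'. The stems whose second-to-last letter is 'v' (pefuvs → pefuvsen, munivz → munivzen) add -en.
The other patterns: stems whose second-to-last letter is 't' add the prefix ra-; stems whose second-to-last letter is 'd' double the final consonant and add -et.
So magovs → magovsen.

magovsen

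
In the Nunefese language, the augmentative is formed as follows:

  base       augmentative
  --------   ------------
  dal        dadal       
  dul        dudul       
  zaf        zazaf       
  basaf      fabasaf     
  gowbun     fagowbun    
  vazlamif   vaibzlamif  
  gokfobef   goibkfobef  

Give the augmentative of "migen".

famigen

zaf and basaf both end in -f yet inflect differently (zazaf, fabasaf), so the final letter is not what conditions the rule; the number of vowels is.
"migen" has 2 vowels. The stems with 2 vowels (basaf → fabasaf, gowbun → fagowbun) add the prefix fa-.
So migen → famigen.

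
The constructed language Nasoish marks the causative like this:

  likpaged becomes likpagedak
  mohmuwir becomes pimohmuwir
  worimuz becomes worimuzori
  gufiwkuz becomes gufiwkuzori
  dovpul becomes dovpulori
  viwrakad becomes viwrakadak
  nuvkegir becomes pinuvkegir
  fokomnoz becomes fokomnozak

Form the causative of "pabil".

pipabil

gufiwkuz and fokomnoz both end in -z yet inflect differently (gufiwkuzori, fokomnozak), so the final letter is not what conditions the rule; the last vowel is.
"pabil" has last vowel 'i'. The stems whose last vowel is 'i' (mohmuwir → pimohmuwir, nuvkegir → pinuvkegir) add the prefix pi-.
So pabil → pipabil.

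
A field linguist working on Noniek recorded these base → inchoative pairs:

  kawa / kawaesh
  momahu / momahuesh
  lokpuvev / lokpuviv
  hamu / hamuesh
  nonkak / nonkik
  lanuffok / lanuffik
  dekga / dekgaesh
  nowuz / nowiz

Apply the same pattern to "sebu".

sebuesh

dekga and nonkak both have last vowel 'a' yet inflect differently (dekgaesh, nonkik), so the last vowel is not what conditions the rule; whether the stem ends in a vowel or a consonant is.
"sebu" ends in a vowel. The stems ending in a vowel (dekga → dekgaesh, kawa → kawaesh, momahu → momahuesh) add -esh.
So sebu → sebuesh.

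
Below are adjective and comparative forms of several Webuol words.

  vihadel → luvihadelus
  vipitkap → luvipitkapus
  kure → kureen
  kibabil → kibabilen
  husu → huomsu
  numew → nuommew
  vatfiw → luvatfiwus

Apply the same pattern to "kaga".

"kaga" begins with k-. The stems beginning with k- (kibabil → kibabilen, kure → kureen) add -en.
The other patterns: stems beginning with v- add lu- … -us around the stem; stems beginning with h- or n- insert -om- after the first vowel.
So kaga → kagaen.

kagaen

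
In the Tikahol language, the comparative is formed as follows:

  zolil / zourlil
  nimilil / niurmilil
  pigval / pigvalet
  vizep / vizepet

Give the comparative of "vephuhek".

vephuheket

"vephuhek" has last vowel 'e'. The one such stem in the data (vizep → vizepet) adds -et, so the same rule applies.
The other pattern: stems whose last vowel is 'i' insert -ur- after the first vowel.
So vephuhek → vephuheket.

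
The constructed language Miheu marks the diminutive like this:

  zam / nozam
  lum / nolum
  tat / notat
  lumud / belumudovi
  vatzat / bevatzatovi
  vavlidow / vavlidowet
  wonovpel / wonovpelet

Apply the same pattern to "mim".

"mim" has 1 vowel. The stems with 1 vowel (zam → nozam, lum → nolum, tat → notat) add the prefix no-.
The other patterns: stems with 2 vowels add be- … -ovi around the stem; stems with 3 vowels add -et.
So mim → nomim.

nomim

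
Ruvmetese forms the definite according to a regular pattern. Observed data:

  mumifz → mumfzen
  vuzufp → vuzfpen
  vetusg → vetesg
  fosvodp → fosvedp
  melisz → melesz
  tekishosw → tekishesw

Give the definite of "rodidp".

vuzufp and fosvodp both end in -p yet inflect differently (vuzfpen, fosvedp), so the final letter is not what conditions the rule; the second-to-last letter is.
"rodidp" has second-to-last letter 'd'. The one such stem in the data (fosvodp → fosvedp) changes the last vowel to 'e' (as do vetusg, melisz), so the same rule applies.
So rodidp → rodedp.

rodedp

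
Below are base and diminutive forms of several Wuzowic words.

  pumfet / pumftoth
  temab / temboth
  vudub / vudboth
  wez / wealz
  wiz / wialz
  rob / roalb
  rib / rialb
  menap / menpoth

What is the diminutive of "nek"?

nealk

"nek" has 1 vowel. The stems with 1 vowel (wiz → wialz, rib → rialb, wez → wealz) insert -al- after the first vowel.
The other pattern: stems with 2 vowels delete the last vowel and add -oth.
So nek → nealk.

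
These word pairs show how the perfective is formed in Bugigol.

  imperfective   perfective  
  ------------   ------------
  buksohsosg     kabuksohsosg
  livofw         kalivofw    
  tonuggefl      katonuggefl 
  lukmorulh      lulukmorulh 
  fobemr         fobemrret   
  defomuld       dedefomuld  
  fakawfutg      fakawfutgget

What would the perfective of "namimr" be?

namimrret

fakawfutg and buksohsosg both end in -g yet inflect differently (fakawfutgget, kabuksohsosg), so the final letter is not what conditions the rule; the second-to-last letter is.
"namimr" has second-to-last letter 'm'. The one such stem in the data (fobemr → fobemrret) doubles the final consonant and adds -et (as does fakawfutg), so the same rule applies.
The other patterns: stems whose second-to-last letter is 'l' repeat the first consonant+vowel as a prefix; stems whose second-to-last letter is 'f' or 's' add the prefix ka-.
So namimr → namimrret.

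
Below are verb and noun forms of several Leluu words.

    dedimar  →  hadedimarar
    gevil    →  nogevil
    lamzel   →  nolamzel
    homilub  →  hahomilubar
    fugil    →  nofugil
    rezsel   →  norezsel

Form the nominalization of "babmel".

"babmel" ends in -l. The stems ending in -l (fugil → nofugil, gevil → nogevil, lamzel → nolamzel) add the prefix no-.
The other pattern: stems ending in -b or -r add ha- … -ar around the stem.
So babmel → nobabmel.

nobabmel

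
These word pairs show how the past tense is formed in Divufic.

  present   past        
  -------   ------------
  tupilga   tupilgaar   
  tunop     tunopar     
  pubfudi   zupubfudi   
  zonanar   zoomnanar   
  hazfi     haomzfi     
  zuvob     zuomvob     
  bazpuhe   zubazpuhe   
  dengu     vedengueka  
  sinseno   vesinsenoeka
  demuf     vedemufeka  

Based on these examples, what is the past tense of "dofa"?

"dofa" begins with d-. The stems beginning with d- (dengu → vedengueka, demuf → vedemufeka) add ve- … -eka around the stem.
The other patterns: stems beginning with t- add -ar; stems beginning with h- or z- insert -om- after the first vowel; stems beginning with b- or p- add the prefix zu-.
So dofa → vedofaeka.

vedofaeka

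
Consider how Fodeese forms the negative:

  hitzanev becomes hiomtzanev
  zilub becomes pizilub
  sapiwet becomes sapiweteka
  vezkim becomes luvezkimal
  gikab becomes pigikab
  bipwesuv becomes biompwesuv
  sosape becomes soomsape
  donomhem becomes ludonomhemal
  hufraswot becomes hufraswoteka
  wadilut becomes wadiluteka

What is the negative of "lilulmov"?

liomlulmov

zilub and wadilut both have last vowel 'u' yet inflect differently (pizilub, wadiluteka), so the last vowel is not what conditions the rule; the final letter is.
"lilulmov" ends in -v. The stems ending in -v (bipwesuv → biompwesuv, hitzanev → hiomtzanev) insert -om- after the first vowel.
The other patterns: stems ending in -b add the prefix pi-; stems ending in -t add -eka; stems ending in -m add lu- … -al around the stem.
So lilulmov → liomlulmov.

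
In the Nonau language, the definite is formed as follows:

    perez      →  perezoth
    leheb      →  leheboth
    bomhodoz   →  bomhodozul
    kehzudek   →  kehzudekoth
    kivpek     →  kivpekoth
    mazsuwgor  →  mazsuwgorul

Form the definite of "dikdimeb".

bomhodoz and perez both end in -z yet inflect differently (bomhodozul, perezoth), so the final letter is not what conditions the rule; the last vowel is.
"dikdimeb" has last vowel 'e'. The stems whose last vowel is 'e' (leheb → leheboth, kehzudek → kehzudekoth, kivpek → kivpekoth) add -oth.
So dikdimeb → dikdimeboth.

dikdimeboth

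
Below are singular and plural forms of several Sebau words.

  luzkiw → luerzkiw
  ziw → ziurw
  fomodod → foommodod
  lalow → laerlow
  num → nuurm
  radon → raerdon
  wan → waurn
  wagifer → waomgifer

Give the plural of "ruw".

"ruw" has 1 vowel. The stems with 1 vowel (num → nuurm, ziw → ziurw, wan → waurn) insert -ur- after the first vowel.
So ruw → ruurw.

ruurw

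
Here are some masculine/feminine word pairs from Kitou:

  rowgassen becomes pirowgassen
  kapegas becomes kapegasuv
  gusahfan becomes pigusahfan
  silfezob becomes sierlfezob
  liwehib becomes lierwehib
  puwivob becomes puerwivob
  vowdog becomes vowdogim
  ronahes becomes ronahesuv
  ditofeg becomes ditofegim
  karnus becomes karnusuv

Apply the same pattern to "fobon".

pifobon

rowgassen and ronahes both have last vowel 'e' yet inflect differently (pirowgassen, ronahesuv), so the last vowel is not what conditions the rule; the final letter is.
"fobon" ends in -n. The stems ending in -n (gusahfan → pigusahfan, rowgassen → pirowgassen) add the prefix pi-.
The other patterns: stems ending in -b insert -er- after the first vowel; stems ending in -s add -uv; stems ending in -g add -im.
So fobon → pifobon.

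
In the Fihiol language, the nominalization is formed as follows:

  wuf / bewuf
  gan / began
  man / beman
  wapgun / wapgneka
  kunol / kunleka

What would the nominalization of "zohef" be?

gan and wapgun both end in -n yet inflect differently (began, wapgneka), so the final letter is not what conditions the rule; the number of vowels is.
"zohef" has 2 vowels. The stems with 2 vowels (wapgun → wapgneka, kunol → kunleka) delete the last vowel and add -eka.
The other pattern: stems with 1 vowel add the prefix be-.
So zohef → zohfeka.

zohfeka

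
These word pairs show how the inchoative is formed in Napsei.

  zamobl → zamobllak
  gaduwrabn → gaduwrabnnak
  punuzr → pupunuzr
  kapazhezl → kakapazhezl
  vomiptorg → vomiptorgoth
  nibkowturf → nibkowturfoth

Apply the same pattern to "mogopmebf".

zamobl and kapazhezl both end in -l yet inflect differently (zamobllak, kakapazhezl), so the final letter is not what conditions the rule; the second-to-last letter is.
"mogopmebf" has second-to-last letter 'b'. The stems whose second-to-last letter is 'b' (zamobl → zamobllak, gaduwrabn → gaduwrabnnak) double the final consonant and add -ak.
The other patterns: stems whose second-to-last letter is 'z' repeat the first consonant+vowel as a prefix; stems whose second-to-last letter is 'r' add -oth.
So mogopmebf → mogopmebffak.

mogopmebffak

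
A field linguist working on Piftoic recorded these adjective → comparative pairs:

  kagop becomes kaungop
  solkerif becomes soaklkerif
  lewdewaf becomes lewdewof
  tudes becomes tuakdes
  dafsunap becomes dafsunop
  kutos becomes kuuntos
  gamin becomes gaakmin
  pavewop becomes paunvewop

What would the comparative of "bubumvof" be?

pavewop and dafsunap both end in -p yet inflect differently (paunvewop, dafsunop), so the final letter is not what conditions the rule; the last vowel is.
"bubumvof" has last vowel 'o'. The stems whose last vowel is 'o' (pavewop → paunvewop, kutos → kuuntos, kagop → kaungop) insert -un- after the first vowel.
So bubumvof → buunbumvof.

buunbumvof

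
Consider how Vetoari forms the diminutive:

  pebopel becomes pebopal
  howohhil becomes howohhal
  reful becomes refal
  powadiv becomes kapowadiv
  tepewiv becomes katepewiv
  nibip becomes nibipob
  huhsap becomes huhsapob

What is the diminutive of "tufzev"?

howohhil and powadiv both have last vowel 'i' yet inflect differently (howohhal, kapowadiv), so the last vowel is not what conditions the rule; the final letter is.
"tufzev" ends in -v. The stems ending in -v (powadiv → kapowadiv, tepewiv → katepewiv) add the prefix ka-.
So tufzev → katufzev.

katufzev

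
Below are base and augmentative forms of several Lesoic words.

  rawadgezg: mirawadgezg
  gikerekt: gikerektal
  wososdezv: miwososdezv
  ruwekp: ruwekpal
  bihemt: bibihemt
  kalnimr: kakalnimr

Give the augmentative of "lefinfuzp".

milefinfuzp

"lefinfuzp" has second-to-last letter 'z'. The stems whose second-to-last letter is 'z' (rawadgezg → mirawadgezg, wososdezv → miwososdezv) add the prefix mi-.
The other patterns: stems whose second-to-last letter is 'k' add -al; stems whose second-to-last letter is 'm' repeat the first consonant+vowel as a prefix.
So lefinfuzp → milefinfuzp.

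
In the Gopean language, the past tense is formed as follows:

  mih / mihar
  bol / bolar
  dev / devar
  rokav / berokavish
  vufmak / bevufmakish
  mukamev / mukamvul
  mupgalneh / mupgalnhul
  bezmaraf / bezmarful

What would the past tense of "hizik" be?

dev and rokav both end in -v yet inflect differently (devar, berokavish), so the final letter is not what conditions the rule; the number of vowels is.
"hizik" has 2 vowels. The stems with 2 vowels (rokav → berokavish, vufmak → bevufmakish) add be- … -ish around the stem.
So hizik → behizikish.

behizikish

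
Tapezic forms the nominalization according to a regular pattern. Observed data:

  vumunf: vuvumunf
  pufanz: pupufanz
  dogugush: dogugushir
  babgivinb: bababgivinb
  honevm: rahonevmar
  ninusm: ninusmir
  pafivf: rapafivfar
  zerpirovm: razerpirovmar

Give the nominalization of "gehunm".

ninusm and honevm both end in -m yet inflect differently (ninusmir, rahonevmar), so the final letter is not what conditions the rule; the second-to-last letter is.
"gehunm" has second-to-last letter 'n'. The stems whose second-to-last letter is 'n' (babgivinb → bababgivinb, pufanz → pupufanz, vumunf → vuvumunf) repeat the first consonant+vowel as a prefix.
The other patterns: stems whose second-to-last letter is 's' add -ir; stems whose second-to-last letter is 'v' add ra- … -ar around the stem.
So gehunm → gegehunm.

gegehunm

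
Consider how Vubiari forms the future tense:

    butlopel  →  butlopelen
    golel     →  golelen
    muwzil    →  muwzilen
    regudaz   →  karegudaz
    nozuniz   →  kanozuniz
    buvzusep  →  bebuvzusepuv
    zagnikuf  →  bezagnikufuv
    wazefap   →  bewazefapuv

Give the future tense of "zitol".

"zitol" ends in -l. The stems ending in -l (butlopel → butlopelen, golel → golelen, muwzil → muwzilen) add -en.
The other patterns: stems ending in -z add the prefix ka-; stems ending in -f or -p add be- … -uv around the stem.
So zitol → zitolen.

zitolen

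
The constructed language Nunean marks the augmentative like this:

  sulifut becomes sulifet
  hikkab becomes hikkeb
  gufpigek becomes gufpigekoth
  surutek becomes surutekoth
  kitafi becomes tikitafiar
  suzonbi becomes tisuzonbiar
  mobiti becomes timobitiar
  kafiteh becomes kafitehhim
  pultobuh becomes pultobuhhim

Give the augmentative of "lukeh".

"lukeh" ends in -h. The stems ending in -h (kafiteh → kafitehhim, pultobuh → pultobuhhim) double the final consonant and add -im.
The other patterns: stems ending in -b or -t change the last vowel to 'e'; stems ending in -k add -oth; stems ending in -i add ti- … -ar around the stem.
So lukeh → lukehhim.

lukehhim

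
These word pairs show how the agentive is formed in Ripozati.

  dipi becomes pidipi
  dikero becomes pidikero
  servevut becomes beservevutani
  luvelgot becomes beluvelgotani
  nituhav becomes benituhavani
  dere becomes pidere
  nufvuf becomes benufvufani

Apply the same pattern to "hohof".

"hohof" ends in a consonant. The stems ending in a consonant (nufvuf → benufvufani, luvelgot → beluvelgotani, servevut → beservevutani) add be- … -ani around the stem.
The other pattern: stems ending in a vowel add the prefix pi-.
So hohof → behohofani.

behohofani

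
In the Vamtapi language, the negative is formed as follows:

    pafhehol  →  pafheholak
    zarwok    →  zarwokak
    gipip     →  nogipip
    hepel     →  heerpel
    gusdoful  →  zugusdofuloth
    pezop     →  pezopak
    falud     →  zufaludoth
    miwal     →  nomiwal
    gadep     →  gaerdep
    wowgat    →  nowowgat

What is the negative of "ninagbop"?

pezop and gadep both end in -p yet inflect differently (pezopak, gaerdep), so the final letter is not what conditions the rule; the last vowel is.
"ninagbop" has last vowel 'o'. The stems whose last vowel is 'o' (pezop → pezopak, zarwok → zarwokak, pafhehol → pafheholak) add -ak.
The other patterns: stems whose last vowel is 'e' insert -er- after the first vowel; stems whose last vowel is 'u' add zu- … -oth around the stem; stems whose last vowel is 'a' or 'i' add the prefix no-.
So ninagbop → ninagbopak.

ninagbopak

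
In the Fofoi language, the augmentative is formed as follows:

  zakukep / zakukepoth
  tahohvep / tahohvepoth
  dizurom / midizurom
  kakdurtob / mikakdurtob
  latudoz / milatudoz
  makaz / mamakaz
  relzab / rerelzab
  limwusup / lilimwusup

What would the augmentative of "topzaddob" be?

mitopzaddob

"topzaddob" has last vowel 'o'. The stems whose last vowel is 'o' (dizurom → midizurom, kakdurtob → mikakdurtob, latudoz → milatudoz) add the prefix mi-.
So topzaddob → mitopzaddob.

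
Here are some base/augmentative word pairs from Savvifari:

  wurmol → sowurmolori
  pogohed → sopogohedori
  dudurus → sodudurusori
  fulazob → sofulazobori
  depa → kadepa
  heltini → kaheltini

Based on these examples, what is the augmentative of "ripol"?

soripolori

dudurus and depa both begin with d- yet inflect differently (sodudurusori, kadepa), so the first letter is not what conditions the rule; whether the stem ends in a vowel or a consonant is.
"ripol" ends in a consonant. The stems ending in a consonant (wurmol → sowurmolori, pogohed → sopogohedori, dudurus → sodudurusori) add so- … -ori around the stem.
The other pattern: stems ending in a vowel add the prefix ka-.
So ripol → soripolori.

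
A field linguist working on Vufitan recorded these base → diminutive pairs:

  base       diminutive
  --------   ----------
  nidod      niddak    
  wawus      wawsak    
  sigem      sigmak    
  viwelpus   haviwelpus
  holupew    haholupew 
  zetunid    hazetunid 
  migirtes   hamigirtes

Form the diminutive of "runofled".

wawus and viwelpus both end in -s yet inflect differently (wawsak, haviwelpus), so the final letter is not what conditions the rule; the number of vowels is.
"runofled" has 3 vowels. The stems with 3 vowels (viwelpus → haviwelpus, holupew → haholupew, zetunid → hazetunid) add the prefix ha-.
So runofled → harunofled.

harunofled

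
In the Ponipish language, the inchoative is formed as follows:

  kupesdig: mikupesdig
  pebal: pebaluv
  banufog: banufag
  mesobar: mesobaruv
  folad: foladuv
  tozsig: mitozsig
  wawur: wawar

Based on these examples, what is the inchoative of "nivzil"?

minivzil

mesobar and wawur both end in -r yet inflect differently (mesobaruv, wawar), so the final letter is not what conditions the rule; the last vowel is.
"nivzil" has last vowel 'i'. The stems whose last vowel is 'i' (kupesdig → mikupesdig, tozsig → mitozsig) add the prefix mi-.
The other patterns: stems whose last vowel is 'a' add -uv; stems whose last vowel is 'o' or 'u' change the last vowel to 'a'.
So nivzil → minivzil.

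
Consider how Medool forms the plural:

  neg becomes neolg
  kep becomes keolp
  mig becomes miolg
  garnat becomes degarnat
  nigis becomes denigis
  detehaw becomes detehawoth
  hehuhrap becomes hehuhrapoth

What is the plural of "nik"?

niolk

"nik" has 1 vowel. The stems with 1 vowel (neg → neolg, kep → keolp, mig → miolg) insert -ol- after the first vowel.
So nik → niolk.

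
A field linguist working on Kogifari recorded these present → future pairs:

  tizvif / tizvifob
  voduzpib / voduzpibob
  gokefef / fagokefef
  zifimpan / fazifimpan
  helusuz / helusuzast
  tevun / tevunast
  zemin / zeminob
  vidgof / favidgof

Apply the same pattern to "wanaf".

fawanaf

"wanaf" has last vowel 'a'. The one such stem in the data (zifimpan → fazifimpan) adds the prefix fa-, so the same rule applies.
The other patterns: stems whose last vowel is 'u' add -ast; stems whose last vowel is 'i' add -ob.
So wanaf → fawanaf.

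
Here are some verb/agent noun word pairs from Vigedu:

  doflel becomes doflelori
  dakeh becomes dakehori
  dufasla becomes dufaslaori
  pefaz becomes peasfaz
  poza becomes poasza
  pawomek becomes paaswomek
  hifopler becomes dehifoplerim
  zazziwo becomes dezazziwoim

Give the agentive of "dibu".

dufasla and poza both end in -a yet inflect differently (dufaslaori, poasza), so the final letter is not what conditions the rule; the first letter is.
"dibu" begins with d-. The stems beginning with d- (doflel → doflelori, dakeh → dakehori, dufasla → dufaslaori) add -ori.
So dibu → dibuori.

dibuori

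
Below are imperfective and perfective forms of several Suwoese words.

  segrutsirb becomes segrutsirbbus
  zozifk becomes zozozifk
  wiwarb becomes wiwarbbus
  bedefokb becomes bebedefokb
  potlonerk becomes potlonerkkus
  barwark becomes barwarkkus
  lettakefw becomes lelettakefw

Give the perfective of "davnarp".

davnarppus

wiwarb and bedefokb both end in -b yet inflect differently (wiwarbbus, bebedefokb), so the final letter is not what conditions the rule; the second-to-last letter is.
"davnarp" has second-to-last letter 'r'. The stems whose second-to-last letter is 'r' (barwark → barwarkkus, potlonerk → potlonerkkus, wiwarb → wiwarbbus) double the final consonant and add -us.
The other pattern: stems whose second-to-last letter is 'f' or 'k' repeat the first consonant+vowel as a prefix.
So davnarp → davnarppus.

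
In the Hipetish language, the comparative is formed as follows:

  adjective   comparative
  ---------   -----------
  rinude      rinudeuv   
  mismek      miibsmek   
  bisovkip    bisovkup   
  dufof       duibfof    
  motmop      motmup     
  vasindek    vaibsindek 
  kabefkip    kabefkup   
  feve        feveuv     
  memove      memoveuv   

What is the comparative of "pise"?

piseuv

motmop and dufof both have last vowel 'o' yet inflect differently (motmup, duibfof), so the last vowel is not what conditions the rule; the final letter is.
"pise" ends in -e. The stems ending in -e (memove → memoveuv, feve → feveuv, rinude → rinudeuv) add -uv.
The other patterns: stems ending in -p change the last vowel to 'u'; stems ending in -f or -k insert -ib- after the first vowel.
So pise → piseuv.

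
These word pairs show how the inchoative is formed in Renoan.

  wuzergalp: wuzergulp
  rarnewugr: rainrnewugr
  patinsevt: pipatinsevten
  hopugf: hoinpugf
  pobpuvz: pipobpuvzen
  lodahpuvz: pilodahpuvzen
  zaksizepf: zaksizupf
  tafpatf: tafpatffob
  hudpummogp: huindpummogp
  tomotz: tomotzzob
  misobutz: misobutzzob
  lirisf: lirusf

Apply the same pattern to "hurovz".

"hurovz" has second-to-last letter 'v'. The stems whose second-to-last letter is 'v' (lodahpuvz → pilodahpuvzen, pobpuvz → pipobpuvzen, patinsevt → pipatinsevten) add pi- … -en around the stem.
So hurovz → pihurovzen.

pihurovzen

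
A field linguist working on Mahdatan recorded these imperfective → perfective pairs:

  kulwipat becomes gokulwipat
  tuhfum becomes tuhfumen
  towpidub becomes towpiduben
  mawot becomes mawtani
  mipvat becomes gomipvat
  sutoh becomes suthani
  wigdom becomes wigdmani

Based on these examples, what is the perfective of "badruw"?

"badruw" has last vowel 'u'. The stems whose last vowel is 'u' (tuhfum → tuhfumen, towpidub → towpiduben) add -en.
So badruw → badruwen.

badruwen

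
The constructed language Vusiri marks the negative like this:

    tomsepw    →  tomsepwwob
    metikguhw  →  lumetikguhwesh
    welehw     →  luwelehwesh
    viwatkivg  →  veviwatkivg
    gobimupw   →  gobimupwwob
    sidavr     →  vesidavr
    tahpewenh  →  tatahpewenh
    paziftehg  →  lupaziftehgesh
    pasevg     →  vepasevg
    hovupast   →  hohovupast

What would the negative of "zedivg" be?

"zedivg" has second-to-last letter 'v'. The stems whose second-to-last letter is 'v' (pasevg → vepasevg, viwatkivg → veviwatkivg, sidavr → vesidavr) add the prefix ve-.
So zedivg → vezedivg.

vezedivg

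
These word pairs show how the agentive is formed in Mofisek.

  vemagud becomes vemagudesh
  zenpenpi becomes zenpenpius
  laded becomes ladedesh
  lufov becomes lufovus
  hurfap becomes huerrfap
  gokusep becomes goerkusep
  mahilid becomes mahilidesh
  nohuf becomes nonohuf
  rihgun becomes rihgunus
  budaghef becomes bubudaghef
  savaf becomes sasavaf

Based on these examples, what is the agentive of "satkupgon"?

satkupgonus

hurfap and savaf both have last vowel 'a' yet inflect differently (huerrfap, sasavaf), so the last vowel is not what conditions the rule; the final letter is.
"satkupgon" ends in -n. The one such stem in the data (rihgun → rihgunus) adds -us, so the same rule applies.
So satkupgon → satkupgonus.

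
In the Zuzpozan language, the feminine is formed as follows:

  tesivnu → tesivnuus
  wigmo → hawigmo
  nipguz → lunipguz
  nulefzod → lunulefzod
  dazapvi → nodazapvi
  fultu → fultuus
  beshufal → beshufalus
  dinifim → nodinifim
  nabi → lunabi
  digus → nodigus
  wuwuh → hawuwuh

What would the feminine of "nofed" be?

dazapvi and nabi both end in -i yet inflect differently (nodazapvi, lunabi), so the final letter is not what conditions the rule; the first letter is.
"nofed" begins with n-. The stems beginning with n- (nabi → lunabi, nulefzod → lunulefzod, nipguz → lunipguz) add the prefix lu-.
So nofed → lunofed.

lunofed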